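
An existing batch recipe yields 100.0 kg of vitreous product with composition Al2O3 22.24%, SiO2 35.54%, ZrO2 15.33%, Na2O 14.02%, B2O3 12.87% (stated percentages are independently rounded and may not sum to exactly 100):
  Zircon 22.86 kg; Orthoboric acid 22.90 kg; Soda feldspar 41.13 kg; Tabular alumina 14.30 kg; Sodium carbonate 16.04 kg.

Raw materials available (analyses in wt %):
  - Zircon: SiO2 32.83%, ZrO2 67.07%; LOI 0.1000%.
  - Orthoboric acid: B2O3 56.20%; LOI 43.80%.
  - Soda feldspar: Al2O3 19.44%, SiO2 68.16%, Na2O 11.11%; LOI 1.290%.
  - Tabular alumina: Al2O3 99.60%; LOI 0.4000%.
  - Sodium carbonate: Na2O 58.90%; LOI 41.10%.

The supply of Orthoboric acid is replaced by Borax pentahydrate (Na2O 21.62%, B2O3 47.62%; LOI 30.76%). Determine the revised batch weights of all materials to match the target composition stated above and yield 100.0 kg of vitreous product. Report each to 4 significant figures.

Revised batch per 100.0 kg vitreous product:
  Zircon: 22.86 kg
  Borax pentahydrate: 27.03 kg
  Soda feldspar: 41.13 kg
  Tabular alumina: 14.30 kg
  Sodium carbonate: 6.124 kg
Total batch = 111.4 kg; LOI loss = 11.44 kg

The working math keeps full precision end to end; working values are shown, rounded to 4 significant digits, when written out — each reported number includes exactly one rounding — all derived quantities are rebuilt starting from the weights on 100.0 kg of glass at full precision (net glass mass, the yield, five oxide percentages, totals, LOI), as quoted within the problem or the answer.
Oxide-by-oxide targets in 100.0 kg vitreous product:
  Al2O3: 22.24% × 100.0 = 22.24 kg
  SiO2: 35.54% × 100.0 = 35.54 kg
  ZrO2: 15.33% × 100.0 = 15.33 kg
  Na2O: 14.02% × 100.0 = 14.02 kg
  B2O3: 12.87% × 100.0 = 12.87 kg
Sums-versus-targets review using the reported weights, on the stated basis (each sum matches its target mass inside rounding margins):
  Al2O3: 41.13·0.1944 + 14.30·0.9960 = 22.24 kg (target 22.24 kg)
  SiO2: 22.86·0.3283 + 41.13·0.6816 = 35.54 kg (target 35.54 kg)
  ZrO2: 22.86·0.6707 = 15.33 kg (target 15.33 kg)
  Na2O: 27.03·0.2162 + 41.13·0.1111 + 6.124·0.5890 = 14.02 kg (target 14.02 kg)
  B2O3: 27.03·0.4762 = 12.87 kg (target 12.87 kg)
The glass-mass cross-check: batch Σ − ignition loss = 100.0 kg (the targets, summed, come to 100.0 kg; versus the stated basis of 100.0 kg — a pure rounding effect).
Batch total: Σ batch = 111.4 kg; the LOI term Σ batch·LOI equals 11.44 kg; yield: glass divided by total = 89.73%.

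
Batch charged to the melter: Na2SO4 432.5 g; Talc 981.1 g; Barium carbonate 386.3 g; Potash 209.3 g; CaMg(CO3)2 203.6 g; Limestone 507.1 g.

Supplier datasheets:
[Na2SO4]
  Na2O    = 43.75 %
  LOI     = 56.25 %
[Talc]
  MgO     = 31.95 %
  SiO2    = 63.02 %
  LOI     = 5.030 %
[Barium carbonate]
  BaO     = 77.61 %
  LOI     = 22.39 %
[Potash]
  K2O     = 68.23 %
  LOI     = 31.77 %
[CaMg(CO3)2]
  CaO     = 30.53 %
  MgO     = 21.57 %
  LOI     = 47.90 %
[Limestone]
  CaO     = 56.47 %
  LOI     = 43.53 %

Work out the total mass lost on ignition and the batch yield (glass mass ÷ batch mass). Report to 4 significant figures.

All arithmetic runs at full precision through the solve. Intermediates are shown rounded to four significant figures between the steps; every reported value is rounded just once; all derived quantities, which include the six compositions, the totals, yield, glass mass, ignition loss, are carried at exact precision, as they appear in the problem or answer text, starting from the weights at 1956 g of glass.
Per-material ignition loss:
  Na2SO4: 432.5 × 0.5625 = 243.3 g
  Talc: 981.1 × 0.05030 = 49.35 g
  Barium carbonate: 386.3 × 0.2239 = 86.49 g
  Potash: 209.3 × 0.3177 = 66.49 g
  CaMg(CO3)2: 203.6 × 0.4790 = 97.52 g
  Limestone: 507.1 × 0.4353 = 220.7 g
Total LOI = 763.9 g
Glass = batch − LOI = 2720 − 763.9 = 1956 g

LOI loss = 763.9 g; glass = 1956 g; yield = 71.92%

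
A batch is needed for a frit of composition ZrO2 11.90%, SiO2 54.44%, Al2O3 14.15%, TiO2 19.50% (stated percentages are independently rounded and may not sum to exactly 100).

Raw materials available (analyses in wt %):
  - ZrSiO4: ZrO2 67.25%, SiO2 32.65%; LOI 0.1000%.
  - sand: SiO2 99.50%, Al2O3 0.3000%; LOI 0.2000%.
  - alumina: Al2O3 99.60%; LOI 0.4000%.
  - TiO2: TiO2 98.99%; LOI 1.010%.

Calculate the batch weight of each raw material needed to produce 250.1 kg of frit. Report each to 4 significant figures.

The working math keeps full precision in every operation — the intermediate values are shown rounded to 4 significant digits when written out; a single rounding completes every reported number. Derived quantities are carried at full precision (totals, yield, the four compositions, LOI, net glass mass) starting from the weights at 250.1 kg of glass, exactly as printed in problem or answer.
Target oxide masses per 250.1 kg frit:
  ZrO2: 11.90% × 250.1 = 29.76 kg
  SiO2: 54.44% × 250.1 = 136.2 kg
  Al2O3: 14.15% × 250.1 = 35.39 kg
  TiO2: 19.50% × 250.1 = 48.77 kg
Per-oxide balance check on the weights just shown, per the basis as stated (summed amounts equal target values given rounding of the digits):
  ZrO2: 44.26·0.6725 = 29.76 kg (target 29.76 kg)
  SiO2: 44.26·0.3265 + 122.3·0.9950 = 136.1 kg (target 136.2 kg)
  Al2O3: 122.3·0.003000 + 35.16·0.9960 = 35.39 kg (target 35.39 kg)
  TiO2: 49.27·0.9899 = 48.77 kg (target 48.77 kg)
Mass balance on the glass: whole batch net of LOI = 250.1 kg (oxide target masses add up to 250.1 kg; with the basis standing at 250.1 kg — a pure rounding effect).
Summing the batch: Σ batch = 251.0 kg; loss to ignition Σ batch·LOI = 0.9271 kg; as yield: glass ÷ batch → 99.63%.

Batch per 250.1 kg frit:
  ZrSiO4: 44.26 kg
  sand: 122.3 kg
  alumina: 35.16 kg
  TiO2: 49.27 kg
Total batch = 251.0 kg; LOI loss = 0.9271 kg; yield = 99.63%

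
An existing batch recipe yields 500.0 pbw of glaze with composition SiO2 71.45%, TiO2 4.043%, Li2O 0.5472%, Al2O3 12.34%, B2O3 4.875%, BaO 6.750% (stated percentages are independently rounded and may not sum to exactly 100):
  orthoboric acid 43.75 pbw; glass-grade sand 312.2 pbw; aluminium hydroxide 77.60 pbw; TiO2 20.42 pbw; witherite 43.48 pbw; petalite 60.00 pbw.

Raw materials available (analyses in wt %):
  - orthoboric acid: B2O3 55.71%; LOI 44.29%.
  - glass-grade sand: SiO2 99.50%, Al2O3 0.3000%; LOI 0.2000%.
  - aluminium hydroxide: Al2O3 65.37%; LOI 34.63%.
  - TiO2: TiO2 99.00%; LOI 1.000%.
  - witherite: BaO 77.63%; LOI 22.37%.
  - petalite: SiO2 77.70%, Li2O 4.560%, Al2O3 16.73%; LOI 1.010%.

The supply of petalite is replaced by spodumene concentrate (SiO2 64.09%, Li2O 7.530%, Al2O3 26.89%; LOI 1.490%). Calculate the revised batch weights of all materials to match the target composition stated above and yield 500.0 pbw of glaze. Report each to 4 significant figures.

Working values are printed (rounded to four significant digits) alongside each step; all arithmetic keeps full precision at all times. Every reported number includes exactly one rounding — derived quantities, which include the six compositions, ignition loss, glass mass, the yield, the totals, are carried at full precision, exactly as printed in the question or the answer, from the weighed amounts for 500.0 pbw of glass.
Oxide mass targets, per 500.0 pbw glaze:
  SiO2: 71.45% × 500.0 = 357.2 pbw
  TiO2: 4.043% × 500.0 = 20.22 pbw
  Li2O: 0.5472% × 500.0 = 2.736 pbw
  Al2O3: 12.34% × 500.0 = 61.70 pbw
  B2O3: 4.875% × 500.0 = 24.38 pbw
  BaO: 6.750% × 500.0 = 33.75 pbw
Verifying the oxide balance with the batch weights as given, against the basis in use (delivered sums recover each target given rounding of the digits):
  SiO2: 335.6·0.9950 + 36.33·0.6409 = 357.2 pbw (target 357.2 pbw)
  TiO2: 20.42·0.9900 = 20.22 pbw (target 20.22 pbw)
  Li2O: 36.33·0.07530 = 2.736 pbw (target 2.736 pbw)
  Al2O3: 335.6·0.003000 + 77.90·0.6537 + 36.33·0.2689 = 61.70 pbw (target 61.70 pbw)
  B2O3: 43.75·0.5571 = 24.37 pbw (target 24.38 pbw)
  BaO: 43.48·0.7763 = 33.75 pbw (target 33.75 pbw)
Glass mass check: whole batch net of LOI = 500.0 pbw (the targets, summed, come to 500.0 pbw; the stated basis being 500.0 pbw — rounding explains the deltas).
Summing the batch: Σ batch = 557.5 pbw; loss to ignition Σ batch·LOI = 57.50 pbw; yield = glass ÷ total batch = 89.69%.

Revised batch per 500.0 pbw glaze:
  orthoboric acid: 43.75 pbw
  glass-grade sand: 335.6 pbw
  aluminium hydroxide: 77.90 pbw
  TiO2: 20.42 pbw
  witherite: 43.48 pbw
  spodumene concentrate: 36.33 pbw
Total batch = 557.5 pbw; LOI loss = 57.50 pbw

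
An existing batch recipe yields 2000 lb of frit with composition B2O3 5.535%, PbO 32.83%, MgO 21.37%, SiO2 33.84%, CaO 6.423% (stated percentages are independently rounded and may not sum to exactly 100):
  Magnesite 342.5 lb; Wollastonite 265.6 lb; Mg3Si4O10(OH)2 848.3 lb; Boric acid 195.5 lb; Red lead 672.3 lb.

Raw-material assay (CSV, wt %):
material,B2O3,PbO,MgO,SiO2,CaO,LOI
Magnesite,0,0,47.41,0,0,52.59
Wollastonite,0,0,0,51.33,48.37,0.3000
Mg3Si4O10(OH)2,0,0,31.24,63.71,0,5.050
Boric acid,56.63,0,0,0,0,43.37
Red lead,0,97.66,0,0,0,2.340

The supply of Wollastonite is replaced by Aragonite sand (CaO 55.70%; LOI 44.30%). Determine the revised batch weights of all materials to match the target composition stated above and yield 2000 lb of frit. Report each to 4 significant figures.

Values along the way are shown rounded to 4 significant figures at each printed step — the whole derivation carries exact precision end to end — every reported number sees exactly one rounding. All derived quantities (the five compositions, LOI, the yield, net glass mass, totals) are computed at exact precision using the weight values for 2000 lb of glass as set out in the question or the answer.
Per-oxide target masses for 2000 lb frit:
  B2O3: 5.535% × 2000 = 110.7 lb
  PbO: 32.83% × 2000 = 656.6 lb
  MgO: 21.37% × 2000 = 427.4 lb
  SiO2: 33.84% × 2000 = 676.8 lb
  CaO: 6.423% × 2000 = 128.5 lb
Mass-balance tally per oxide given the weights on record, against the basis in use (target by target, the sums agree once rounding is allowed for):
  B2O3: 195.5·0.5663 = 110.7 lb (target 110.7 lb)
  PbO: 672.3·0.9766 = 656.6 lb (target 656.6 lb)
  MgO: 201.5·0.4741 + 1062·0.3124 = 427.3 lb (target 427.4 lb)
  SiO2: 1062·0.6371 = 676.6 lb (target 676.8 lb)
  CaO: 230.6·0.5570 = 128.4 lb (target 128.5 lb)
Auditing the glass mass value: batch Σ − ignition loss = 2000 lb (targets for the oxides total 2000 lb; the stated basis being 2000 lb — rounding explains the deltas).
Summing the batch: Σ batch = 2362 lb; LOI loss = Σ batch·LOI = 362.3 lb; yield: glass divided by total = 84.66%.

Revised batch per 2000 lb frit:
  Magnesite: 201.5 lb
  Aragonite sand: 230.6 lb
  Mg3Si4O10(OH)2: 1062 lb
  Boric acid: 195.5 lb
  Red lead: 672.3 lb
Total batch = 2362 lb; LOI loss = 362.3 lb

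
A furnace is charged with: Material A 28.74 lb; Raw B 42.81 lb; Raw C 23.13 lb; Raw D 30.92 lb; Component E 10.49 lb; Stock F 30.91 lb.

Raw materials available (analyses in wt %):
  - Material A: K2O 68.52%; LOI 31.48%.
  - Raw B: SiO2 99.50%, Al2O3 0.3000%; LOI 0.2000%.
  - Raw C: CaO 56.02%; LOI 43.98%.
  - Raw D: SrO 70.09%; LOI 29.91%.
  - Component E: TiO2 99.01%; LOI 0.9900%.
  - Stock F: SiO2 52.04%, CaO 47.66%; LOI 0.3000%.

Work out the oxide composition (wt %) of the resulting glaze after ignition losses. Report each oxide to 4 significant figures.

Glass mass = 138.2 lb (batch 167.0 − LOI 28.75).
Composition: SiO2 42.45%, CaO 20.03%, Al2O3 0.09290%, TiO2 7.513%, SrO 15.68%, K2O 14.24%

Mid-chain values are shown, rounded to four significant figures, in the working; the working math keeps exact precision throughout — a single rounding completes every reported result — the derived quantities, which include the six compositions, the totals, net glass mass, yield, ignition loss, are computed in exact precision, as they appear in either problem or answer, using the weight values at 138.2 lb of glass.
What the batch supplies per oxide:
  SiO2: 42.81·0.9950 + 30.91·0.5204 = 58.68 lb
  CaO: 23.13·0.5602 + 30.91·0.4766 = 27.69 lb
  Al2O3: 42.81·0.003000 = 0.1284 lb
  TiO2: 10.49·0.9901 = 10.39 lb
  SrO: 30.92·0.7009 = 21.67 lb
  K2O: 28.74·0.6852 = 19.69 lb
LOI: 28.74·0.3148 + 42.81·0.002000 + 23.13·0.4398 + 30.92·0.2991 + 10.49·0.009900 + 30.91·0.003000 = 28.75 lb
Glass mass = batch − LOI = 167.0 − 28.75 = 138.2 lb (equal to the oxide-mass sum)
percent share: oxide ÷ glass, ×100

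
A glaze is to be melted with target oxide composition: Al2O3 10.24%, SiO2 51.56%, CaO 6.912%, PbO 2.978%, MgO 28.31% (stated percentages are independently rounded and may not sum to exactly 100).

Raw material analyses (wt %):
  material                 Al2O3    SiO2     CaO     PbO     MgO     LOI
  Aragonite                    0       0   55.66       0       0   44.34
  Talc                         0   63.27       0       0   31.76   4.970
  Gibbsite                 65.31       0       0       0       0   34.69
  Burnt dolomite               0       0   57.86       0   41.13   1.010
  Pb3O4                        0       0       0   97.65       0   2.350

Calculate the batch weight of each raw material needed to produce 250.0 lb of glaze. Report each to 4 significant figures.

Batch per 250.0 lb glaze:
  Aragonite: 15.70 lb
  Talc: 203.7 lb
  Gibbsite: 39.20 lb
  Burnt dolomite: 14.76 lb
  Pb3O4: 7.624 lb
Total batch = 281.0 lb; LOI loss = 31.01 lb; yield = 88.96%

The whole derivation carries exact precision through the solve. Values along the way are displayed rounded to four significant figures as written. Exactly one rounding lands on every reported number. All derived quantities are computed from the weighed amounts for 250.0 lb of glass at full float precision (the totals, the yield, net glass mass, LOI, five oxide percentages) as written in the problem or the answer.
Target oxide masses per 250.0 lb glaze:
  Al2O3: 10.24% × 250.0 = 25.60 lb
  SiO2: 51.56% × 250.0 = 128.9 lb
  CaO: 6.912% × 250.0 = 17.28 lb
  PbO: 2.978% × 250.0 = 7.445 lb
  MgO: 28.31% × 250.0 = 70.78 lb
Verifying the oxide balance per the reported batch figures, versus the basis set out (target by target, the sums agree given rounding of the digits):
  Al2O3: 39.20·0.6531 = 25.60 lb (target 25.60 lb)
  SiO2: 203.7·0.6327 = 128.9 lb (target 128.9 lb)
  CaO: 15.70·0.5566 + 14.76·0.5786 = 17.28 lb (target 17.28 lb)
  PbO: 7.624·0.9765 = 7.445 lb (target 7.445 lb)
  MgO: 203.7·0.3176 + 14.76·0.4113 = 70.77 lb (target 70.78 lb)
Glass-mass bookkeeping: total charge less LOI = 250.0 lb (per-oxide target masses sum to 250.0 lb; against the stated basis, 250.0 lb — gaps are rounding artifacts).
Batch total: Σ batch = 281.0 lb; LOI loss = Σ batch·LOI = 31.01 lb; glass ÷ batch gives a yield of 88.96%.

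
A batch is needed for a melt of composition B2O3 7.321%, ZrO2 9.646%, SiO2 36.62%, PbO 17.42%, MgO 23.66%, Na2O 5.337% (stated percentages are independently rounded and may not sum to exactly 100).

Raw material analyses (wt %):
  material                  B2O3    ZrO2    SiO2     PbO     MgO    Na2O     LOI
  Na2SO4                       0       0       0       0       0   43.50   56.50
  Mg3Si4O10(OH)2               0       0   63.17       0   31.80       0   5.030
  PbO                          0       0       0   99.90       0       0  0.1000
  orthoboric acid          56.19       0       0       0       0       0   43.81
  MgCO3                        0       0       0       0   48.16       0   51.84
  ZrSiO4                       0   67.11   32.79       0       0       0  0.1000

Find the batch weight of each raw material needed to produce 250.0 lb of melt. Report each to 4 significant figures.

Full float precision is held throughout; intermediates appear rounded to four significant digits in the printout; every reported result includes exactly one rounding; all derived quantities are re-derived at exact precision (the totals, glass mass, ignition loss, yield, six oxide percentages) from the weighed amounts at 250.0 lb of glass as written in either problem or answer.
Oxide mass targets, per 250.0 lb melt:
  B2O3: 7.321% × 250.0 = 18.30 lb
  ZrO2: 9.646% × 250.0 = 24.12 lb
  SiO2: 36.62% × 250.0 = 91.55 lb
  PbO: 17.42% × 250.0 = 43.55 lb
  MgO: 23.66% × 250.0 = 59.15 lb
  Na2O: 5.337% × 250.0 = 13.34 lb
Oxide-by-oxide audit per the reported batch figures, on the stated basis (each sum matches its target mass net of answer rounding effects):
  B2O3: 32.57·0.5619 = 18.30 lb (target 18.30 lb)
  ZrO2: 35.93·0.6711 = 24.11 lb (target 24.12 lb)
  SiO2: 126.3·0.6317 + 35.93·0.3279 = 91.57 lb (target 91.55 lb)
  PbO: 43.59·0.9990 = 43.55 lb (target 43.55 lb)
  MgO: 126.3·0.3180 + 39.44·0.4816 = 59.16 lb (target 59.15 lb)
  Na2O: 30.67·0.4350 = 13.34 lb (target 13.34 lb)
Glass-mass sanity pass: batch Σ − ignition loss = 250.0 lb (the Σ of target masses is 250.0 lb; the stated basis being 250.0 lb — differing by rounding only).
Total batch = Σ batch = 308.5 lb; LOI loss = Σ batch·LOI = 58.48 lb; yield = glass ÷ total batch = 81.05%.

Batch per 250.0 lb melt:
  Na2SO4: 30.67 lb
  Mg3Si4O10(OH)2: 126.3 lb
  PbO: 43.59 lb
  orthoboric acid: 32.57 lb
  MgCO3: 39.44 lb
  ZrSiO4: 35.93 lb
Total batch = 308.5 lb; LOI loss = 58.48 lb; yield = 81.05%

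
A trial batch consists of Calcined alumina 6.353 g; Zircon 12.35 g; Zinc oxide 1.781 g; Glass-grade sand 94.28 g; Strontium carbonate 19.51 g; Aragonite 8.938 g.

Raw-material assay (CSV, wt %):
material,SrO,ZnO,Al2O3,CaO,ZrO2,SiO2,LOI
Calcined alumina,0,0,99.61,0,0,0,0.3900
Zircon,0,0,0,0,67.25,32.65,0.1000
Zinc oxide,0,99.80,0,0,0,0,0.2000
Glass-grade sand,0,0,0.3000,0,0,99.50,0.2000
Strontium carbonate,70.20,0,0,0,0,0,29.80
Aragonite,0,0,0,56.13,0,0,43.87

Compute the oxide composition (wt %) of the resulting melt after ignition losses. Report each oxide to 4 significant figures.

Every computation carries full precision through every step — rounding to 4 significant digits applies to each mid-chain value as shown — every reported number takes exactly one rounding; the derived quantities, which include net glass mass, the six compositions, ignition loss, the yield, the totals, are recomputed at full precision, as they appear in the problem or answer text, from the weighed amounts at 133.2 g of glass.
What the batch supplies per oxide:
  SrO: 19.51·0.7020 = 13.70 g
  ZnO: 1.781·0.9980 = 1.777 g
  Al2O3: 6.353·0.9961 + 94.28·0.003000 = 6.611 g
  CaO: 8.938·0.5613 = 5.017 g
  ZrO2: 12.35·0.6725 = 8.305 g
  SiO2: 12.35·0.3265 + 94.28·0.9950 = 97.84 g
LOI: 6.353·0.003900 + 12.35·0.001000 + 1.781·0.002000 + 94.28·0.002000 + 19.51·0.2980 + 8.938·0.4387 = 9.964 g
Glass = total batch minus LOI = 143.2 − 9.964 = 133.2 g (= the summed oxide contributions)
percent share: oxide ÷ glass, ×100

Glass mass = 133.2 g (batch 143.2 − LOI 9.964).
Composition: SrO 10.28%, ZnO 1.334%, Al2O3 4.961%, CaO 3.765%, ZrO2 6.233%, SiO2 73.43%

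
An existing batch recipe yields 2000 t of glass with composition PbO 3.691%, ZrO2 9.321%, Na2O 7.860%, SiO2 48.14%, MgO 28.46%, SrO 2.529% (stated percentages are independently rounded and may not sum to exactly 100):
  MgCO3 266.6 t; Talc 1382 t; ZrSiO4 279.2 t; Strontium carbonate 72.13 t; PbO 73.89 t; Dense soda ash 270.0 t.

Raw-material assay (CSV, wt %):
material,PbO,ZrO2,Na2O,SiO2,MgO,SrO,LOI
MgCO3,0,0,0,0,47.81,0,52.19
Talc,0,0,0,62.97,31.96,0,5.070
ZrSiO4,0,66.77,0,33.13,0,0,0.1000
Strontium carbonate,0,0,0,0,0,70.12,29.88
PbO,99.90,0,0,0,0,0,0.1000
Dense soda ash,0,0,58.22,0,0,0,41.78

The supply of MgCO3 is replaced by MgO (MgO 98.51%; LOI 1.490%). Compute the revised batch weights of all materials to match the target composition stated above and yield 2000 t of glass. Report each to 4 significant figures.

The intermediate values appear, rounded to four significant figures, when written out — every computation maintains full float precision in all steps; a single rounding produces every reported number; derived quantities, which include the totals, six oxide percentages, ignition loss, yield, glass mass, are re-derived in exact precision, as they appear in the question or the answer, using the weight values at 2000 t of glass.
Oxide-by-oxide targets in 2000 t glass:
  PbO: 3.691% × 2000 = 73.82 t
  ZrO2: 9.321% × 2000 = 186.4 t
  Na2O: 7.860% × 2000 = 157.2 t
  SiO2: 48.14% × 2000 = 962.8 t
  MgO: 28.46% × 2000 = 569.2 t
  SrO: 2.529% × 2000 = 50.58 t
Sums-versus-targets review given the weights on record, at the basis given (target by target, the sums agree modulo rounding of the values):
  PbO: 73.89·0.9990 = 73.82 t (target 73.82 t)
  ZrO2: 279.2·0.6677 = 186.4 t (target 186.4 t)
  Na2O: 270.0·0.5822 = 157.2 t (target 157.2 t)
  SiO2: 1382·0.6297 + 279.2·0.3313 = 962.7 t (target 962.8 t)
  MgO: 129.4·0.9851 + 1382·0.3196 = 569.2 t (target 569.2 t)
  SrO: 72.13·0.7012 = 50.58 t (target 50.58 t)
Glass-mass closure: the batch minus its LOI: 2000 t (per-oxide target masses sum to 2000 t; against the stated basis, 2000 t — a pure rounding effect).
Batch grand total — Σ batch = 2207 t; Σ batch·LOI gives LOI loss = 206.7 t; as yield: glass ÷ batch → 90.63%.

Revised batch per 2000 t glass:
  MgO: 129.4 t
  Talc: 1382 t
  ZrSiO4: 279.2 t
  Strontium carbonate: 72.13 t
  PbO: 73.89 t
  Dense soda ash: 270.0 t
Total batch = 2207 t; LOI loss = 206.7 t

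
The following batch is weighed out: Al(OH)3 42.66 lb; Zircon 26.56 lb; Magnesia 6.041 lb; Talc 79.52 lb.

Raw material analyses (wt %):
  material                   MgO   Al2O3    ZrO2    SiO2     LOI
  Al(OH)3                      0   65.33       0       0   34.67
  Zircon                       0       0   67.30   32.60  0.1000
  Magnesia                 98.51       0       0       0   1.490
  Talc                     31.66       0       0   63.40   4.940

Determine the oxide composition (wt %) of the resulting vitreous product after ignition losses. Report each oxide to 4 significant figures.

The intermediate values are shown, rounded to 4 significant digits, within the worked lines — the whole derivation carries full float precision from first step to last. Every reported figure receives exactly one rounding; all derived quantities are rebuilt at exact precision (the totals, the four compositions, net glass mass, yield, LOI) starting from the weights on 135.9 lb of glass, as quoted within the question or the answer.
Oxide-by-oxide delivered mass:
  MgO: 6.041·0.9851 + 79.52·0.3166 = 31.13 lb
  Al2O3: 42.66·0.6533 = 27.87 lb
  ZrO2: 26.56·0.6730 = 17.87 lb
  SiO2: 26.56·0.3260 + 79.52·0.6340 = 59.07 lb
LOI: 42.66·0.3467 + 26.56·0.001000 + 6.041·0.01490 + 79.52·0.04940 = 18.84 lb
batch − LOI leaves glass = 154.8 − 18.84 = 135.9 lb (= Σ oxide masses)
percent by weight: oxide/glass ×100

Glass mass = 135.9 lb (batch 154.8 − LOI 18.84).
Composition: MgO 22.90%, Al2O3 20.50%, ZrO2 13.15%, SiO2 43.45%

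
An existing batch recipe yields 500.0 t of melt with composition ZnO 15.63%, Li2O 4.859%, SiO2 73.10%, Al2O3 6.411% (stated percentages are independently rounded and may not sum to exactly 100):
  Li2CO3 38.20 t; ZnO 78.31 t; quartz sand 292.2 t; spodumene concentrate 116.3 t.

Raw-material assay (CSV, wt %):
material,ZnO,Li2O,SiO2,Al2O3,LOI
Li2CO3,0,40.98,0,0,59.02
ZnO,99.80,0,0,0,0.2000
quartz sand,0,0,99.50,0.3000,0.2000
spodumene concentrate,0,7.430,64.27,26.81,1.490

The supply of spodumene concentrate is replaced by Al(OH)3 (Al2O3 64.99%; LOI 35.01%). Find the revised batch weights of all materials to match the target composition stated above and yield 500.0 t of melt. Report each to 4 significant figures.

Revised batch per 500.0 t melt:
  Li2CO3: 59.29 t
  ZnO: 78.31 t
  quartz sand: 367.3 t
  Al(OH)3: 47.63 t
Total batch = 552.5 t; LOI loss = 52.56 t

Mid-chain values are shown rounded off to 4 significant figures alongside each step — the working math carries exact precision at every stage; a single rounding yields every reported number. All derived quantities (the totals, the four compositions, ignition loss, yield, net glass mass) are carried from the batch weights on 500.0 t of glass at full float precision, as set out in either problem or answer.
Per-oxide target masses for 500.0 t melt:
  ZnO: 15.63% × 500.0 = 78.15 t
  Li2O: 4.859% × 500.0 = 24.30 t
  SiO2: 73.10% × 500.0 = 365.5 t
  Al2O3: 6.411% × 500.0 = 32.06 t
Oxide-by-oxide audit on the weights just shown, versus the basis set out (sum by sum, the targets are met exact up to rounding of places):
  ZnO: 78.31·0.9980 = 78.15 t (target 78.15 t)
  Li2O: 59.29·0.4098 = 24.30 t (target 24.30 t)
  SiO2: 367.3·0.9950 = 365.5 t (target 365.5 t)
  Al2O3: 367.3·0.003000 + 47.63·0.6499 = 32.06 t (target 32.06 t)
Auditing the glass mass value: net batch after ignition = 500.0 t (the targets, summed, come to 500.0 t; versus the stated basis of 500.0 t — any gap is answer rounding).
Summing the batch: Σ batch = 552.5 t; loss to ignition Σ batch·LOI = 52.56 t; the yield ratio, glass ÷ batch: 90.49%.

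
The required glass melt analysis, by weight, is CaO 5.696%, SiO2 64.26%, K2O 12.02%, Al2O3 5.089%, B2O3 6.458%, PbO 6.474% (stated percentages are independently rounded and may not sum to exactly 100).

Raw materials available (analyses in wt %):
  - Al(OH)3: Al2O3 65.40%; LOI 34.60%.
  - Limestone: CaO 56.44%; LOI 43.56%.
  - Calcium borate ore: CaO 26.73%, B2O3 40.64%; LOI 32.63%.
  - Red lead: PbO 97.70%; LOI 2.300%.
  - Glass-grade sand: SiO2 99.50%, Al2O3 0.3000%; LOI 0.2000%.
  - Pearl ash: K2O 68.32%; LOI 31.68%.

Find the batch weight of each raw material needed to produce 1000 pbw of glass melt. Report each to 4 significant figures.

All arithmetic maintains exact precision in every operation; the intermediate values appear rounded to 4 significant figures as written; exactly one rounding is applied to every reported figure — the derived quantities are carried at full precision (the totals, LOI, net glass mass, yield, the six compositions) from the batch weights for 1000 pbw of glass precisely as stated by question or answer.
The oxide mass targets at 1000 pbw glass melt:
  CaO: 5.696% × 1000 = 56.96 pbw
  SiO2: 64.26% × 1000 = 642.6 pbw
  K2O: 12.02% × 1000 = 120.2 pbw
  Al2O3: 5.089% × 1000 = 50.89 pbw
  B2O3: 6.458% × 1000 = 64.58 pbw
  PbO: 6.474% × 1000 = 64.74 pbw
Sums-versus-targets review with the batch weights as given, for the quoted basis mass (sums match the target masses given rounding of the digits):
  CaO: 25.66·0.5644 + 158.9·0.2673 = 56.96 pbw (target 56.96 pbw)
  SiO2: 645.8·0.9950 = 642.6 pbw (target 642.6 pbw)
  K2O: 175.9·0.6832 = 120.2 pbw (target 120.2 pbw)
  Al2O3: 74.85·0.6540 + 645.8·0.003000 = 50.89 pbw (target 50.89 pbw)
  B2O3: 158.9·0.4064 = 64.58 pbw (target 64.58 pbw)
  PbO: 66.26·0.9770 = 64.74 pbw (target 64.74 pbw)
Glass-mass sanity pass: total batch − LOI = 999.9 pbw (oxide target masses add up to 1000 pbw; stated basis 1000 pbw — differing by rounding only).
Adding the batch up: Σ batch = 1147 pbw; loss to ignition Σ batch·LOI = 147.5 pbw; yield, glass over the total, = 87.15%.

Batch per 1000 pbw glass melt:
  Al(OH)3: 74.85 pbw
  Limestone: 25.66 pbw
  Calcium borate ore: 158.9 pbw
  Red lead: 66.26 pbw
  Glass-grade sand: 645.8 pbw
  Pearl ash: 175.9 pbw
Total batch = 1147 pbw; LOI loss = 147.5 pbw; yield = 87.15%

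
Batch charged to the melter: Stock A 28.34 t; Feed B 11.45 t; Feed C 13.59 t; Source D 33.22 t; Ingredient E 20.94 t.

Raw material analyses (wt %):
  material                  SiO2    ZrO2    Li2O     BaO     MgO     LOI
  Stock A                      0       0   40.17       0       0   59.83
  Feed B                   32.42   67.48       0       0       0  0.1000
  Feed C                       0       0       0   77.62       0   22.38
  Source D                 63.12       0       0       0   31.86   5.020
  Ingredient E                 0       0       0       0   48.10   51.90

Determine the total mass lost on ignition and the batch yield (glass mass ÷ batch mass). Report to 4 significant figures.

LOI loss = 32.54 t; glass = 75.00 t; yield = 69.74%

Each numeric step keeps exact precision end to end. Values along the way are printed, rounded to 4 significant digits, when written out; every reported result undergoes a single rounding — derived quantities (the yield, ignition loss, five oxide percentages, totals, glass mass) are rebuilt in full precision using the weight values on 75.00 t of glass, as given in either problem or answer.
LOI of each material in turn:
  Stock A: 28.34 × 0.5983 = 16.96 t
  Feed B: 11.45 × 0.001000 = 0.01145 t
  Feed C: 13.59 × 0.2238 = 3.041 t
  Source D: 33.22 × 0.05020 = 1.668 t
  Ingredient E: 20.94 × 0.5190 = 10.87 t
Total LOI = 32.54 t
Glass = batch − LOI = 107.5 − 32.54 = 75.00 t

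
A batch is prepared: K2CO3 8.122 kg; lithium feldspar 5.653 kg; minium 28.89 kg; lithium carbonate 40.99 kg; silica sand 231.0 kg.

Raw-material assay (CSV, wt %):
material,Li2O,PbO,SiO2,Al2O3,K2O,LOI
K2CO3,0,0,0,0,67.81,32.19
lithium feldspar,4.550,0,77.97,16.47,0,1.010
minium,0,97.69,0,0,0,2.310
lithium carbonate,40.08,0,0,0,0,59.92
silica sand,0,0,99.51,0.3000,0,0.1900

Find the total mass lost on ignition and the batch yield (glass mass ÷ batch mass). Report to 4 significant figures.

Intermediates are printed (rounded to 4 significant figures) between the steps; full precision is held at all times; every reported value sees exactly one rounding; the derived quantities (net glass mass, totals, the yield, LOI, the five compositions) are rebuilt in exact precision from the weighed amounts on 286.3 kg of glass, precisely as stated by the problem or the answer.
Material-by-material LOI:
  K2CO3: 8.122 × 0.3219 = 2.614 kg
  lithium feldspar: 5.653 × 0.01010 = 0.05710 kg
  minium: 28.89 × 0.02310 = 0.6674 kg
  lithium carbonate: 40.99 × 0.5992 = 24.56 kg
  silica sand: 231.0 × 0.001900 = 0.4389 kg
Total LOI = 28.34 kg
Glass = batch − LOI = 314.7 − 28.34 = 286.3 kg

LOI loss = 28.34 kg; glass = 286.3 kg; yield = 90.99%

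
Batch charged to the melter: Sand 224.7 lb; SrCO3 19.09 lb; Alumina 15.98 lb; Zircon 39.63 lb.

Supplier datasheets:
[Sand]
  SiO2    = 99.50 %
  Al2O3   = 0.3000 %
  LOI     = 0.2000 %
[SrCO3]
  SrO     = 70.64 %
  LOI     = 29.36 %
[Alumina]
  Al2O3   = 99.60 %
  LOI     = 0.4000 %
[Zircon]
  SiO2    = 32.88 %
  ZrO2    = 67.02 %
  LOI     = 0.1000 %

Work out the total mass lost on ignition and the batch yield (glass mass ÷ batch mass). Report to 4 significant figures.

LOI loss = 6.158 lb; glass = 293.2 lb; yield = 97.94%

Every computation runs at exact precision all the way through; values along the way are displayed, rounded to four significant digits, within the worked lines; each reported value is rounded a single time — the derived quantities, which include glass mass, the yield, four oxide percentages, ignition loss, totals, are recomputed in full float precision, precisely as stated by the problem or the answer, from the batch weights per 293.2 lb of glass.
Loss on ignition, line by line:
  Sand: 224.7 × 0.002000 = 0.4494 lb
  SrCO3: 19.09 × 0.2936 = 5.605 lb
  Alumina: 15.98 × 0.004000 = 0.06392 lb
  Zircon: 39.63 × 0.001000 = 0.03963 lb
Total LOI = 6.158 lb
Glass = batch − LOI = 299.4 − 6.158 = 293.2 lb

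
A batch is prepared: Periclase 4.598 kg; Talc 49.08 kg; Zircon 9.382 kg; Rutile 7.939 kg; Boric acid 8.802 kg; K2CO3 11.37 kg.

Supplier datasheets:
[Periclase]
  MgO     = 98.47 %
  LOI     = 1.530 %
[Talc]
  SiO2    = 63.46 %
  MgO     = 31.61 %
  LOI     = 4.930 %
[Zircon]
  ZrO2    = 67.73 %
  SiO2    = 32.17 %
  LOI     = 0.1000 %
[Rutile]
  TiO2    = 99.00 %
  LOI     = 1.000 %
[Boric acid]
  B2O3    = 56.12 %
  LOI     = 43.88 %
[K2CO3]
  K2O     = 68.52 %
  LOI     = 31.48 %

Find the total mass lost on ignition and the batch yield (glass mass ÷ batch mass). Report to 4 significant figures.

LOI loss = 10.02 kg; glass = 81.15 kg; yield = 89.01%

Mid-chain values are printed, with 4-significant-digit rounding, alongside each step — every computation runs at exact precision all the way through. Every reported figure sees exactly one rounding; derived quantities are carried at exact precision (the six compositions, the totals, glass mass, the yield, LOI) from the batch weights at 81.15 kg of glass, as quoted within either problem or answer.
Loss on ignition, line by line:
  Periclase: 4.598 × 0.01530 = 0.07035 kg
  Talc: 49.08 × 0.04930 = 2.420 kg
  Zircon: 9.382 × 0.001000 = 0.009382 kg
  Rutile: 7.939 × 0.01000 = 0.07939 kg
  Boric acid: 8.802 × 0.4388 = 3.862 kg
  K2CO3: 11.37 × 0.3148 = 3.579 kg
Total LOI = 10.02 kg
Glass = batch − LOI = 91.17 − 10.02 = 81.15 kg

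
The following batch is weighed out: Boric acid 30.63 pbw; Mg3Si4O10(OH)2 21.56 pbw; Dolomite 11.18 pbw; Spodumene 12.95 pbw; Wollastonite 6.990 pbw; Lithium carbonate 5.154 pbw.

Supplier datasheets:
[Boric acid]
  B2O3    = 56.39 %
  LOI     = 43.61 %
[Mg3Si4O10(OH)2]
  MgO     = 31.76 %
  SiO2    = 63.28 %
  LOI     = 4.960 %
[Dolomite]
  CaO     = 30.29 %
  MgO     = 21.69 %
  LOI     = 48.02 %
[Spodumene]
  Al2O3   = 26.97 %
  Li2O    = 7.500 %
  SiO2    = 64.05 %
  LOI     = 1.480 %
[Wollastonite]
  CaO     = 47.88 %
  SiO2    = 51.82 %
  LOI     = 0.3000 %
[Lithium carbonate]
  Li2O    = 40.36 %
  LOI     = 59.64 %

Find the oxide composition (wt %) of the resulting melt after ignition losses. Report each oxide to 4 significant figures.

Values along the way are printed rounded to four significant figures when written out; the working math carries full precision end to end. Each reported figure carries a single rounding — derived quantities (the six compositions, totals, LOI, yield, net glass mass) are rebuilt starting from the weights on 65.38 pbw of glass in exact precision, exactly as shown in question or answer.
Oxide-by-oxide delivered mass:
  CaO: 11.18·0.3029 + 6.990·0.4788 = 6.733 pbw
  MgO: 21.56·0.3176 + 11.18·0.2169 = 9.272 pbw
  B2O3: 30.63·0.5639 = 17.27 pbw
  Al2O3: 12.95·0.2697 = 3.493 pbw
  Li2O: 12.95·0.07500 + 5.154·0.4036 = 3.051 pbw
  SiO2: 21.56·0.6328 + 12.95·0.6405 + 6.990·0.5182 = 25.56 pbw
LOI: 30.63·0.4361 + 21.56·0.04960 + 11.18·0.4802 + 12.95·0.01480 + 6.990·0.003000 + 5.154·0.5964 = 23.08 pbw
batch − LOI leaves glass = 88.46 − 23.08 = 65.38 pbw (matching Σ of the oxides)
oxide / glass × 100 gives the wt %

Glass mass = 65.38 pbw (batch 88.46 − LOI 23.08).
Composition: CaO 10.30%, MgO 14.18%, B2O3 26.42%, Al2O3 5.342%, Li2O 4.667%, SiO2 39.09%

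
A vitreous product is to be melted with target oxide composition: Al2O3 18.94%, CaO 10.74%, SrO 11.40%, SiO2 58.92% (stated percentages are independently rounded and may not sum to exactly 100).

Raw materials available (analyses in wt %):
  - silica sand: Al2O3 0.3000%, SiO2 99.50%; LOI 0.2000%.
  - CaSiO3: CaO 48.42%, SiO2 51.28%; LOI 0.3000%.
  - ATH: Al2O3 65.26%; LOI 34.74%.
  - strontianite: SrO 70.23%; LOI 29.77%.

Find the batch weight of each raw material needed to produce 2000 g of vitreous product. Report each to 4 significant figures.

Batch per 2000 g vitreous product:
  silica sand: 955.7 g
  CaSiO3: 443.6 g
  ATH: 576.1 g
  strontianite: 324.6 g
Total batch = 2300 g; LOI loss = 300.0 g; yield = 86.96%

Every computation runs at exact precision from start to finish — mid-chain values are shown (rounded to 4 significant figures) as written; every reported figure is rounded once only; derived quantities are recomputed in exact precision (the four compositions, ignition loss, yield, the totals, net glass mass) from the batch weights per 2000 g of glass as they appear in the problem or the answer.
The oxide mass targets at 2000 g vitreous product:
  Al2O3: 18.94% × 2000 = 378.8 g
  CaO: 10.74% × 2000 = 214.8 g
  SrO: 11.40% × 2000 = 228.0 g
  SiO2: 58.92% × 2000 = 1178 g
Sums-versus-targets review on the weights just shown, at the basis given (summed amounts equal target values modulo rounding of the values):
  Al2O3: 955.7·0.003000 + 576.1·0.6526 = 378.8 g (target 378.8 g)
  CaO: 443.6·0.4842 = 214.8 g (target 214.8 g)
  SrO: 324.6·0.7023 = 228.0 g (target 228.0 g)
  SiO2: 955.7·0.9950 + 443.6·0.5128 = 1178 g (target 1178 g)
Consistency of the glass mass: batch Σ − ignition loss = 2000 g (the Σ of target masses is 2000 g; stated basis 2000 g — gaps are rounding artifacts).
Summing the batch: Σ batch = 2300 g; the LOI term Σ batch·LOI equals 300.0 g; the yield ratio, glass ÷ batch: 86.96%.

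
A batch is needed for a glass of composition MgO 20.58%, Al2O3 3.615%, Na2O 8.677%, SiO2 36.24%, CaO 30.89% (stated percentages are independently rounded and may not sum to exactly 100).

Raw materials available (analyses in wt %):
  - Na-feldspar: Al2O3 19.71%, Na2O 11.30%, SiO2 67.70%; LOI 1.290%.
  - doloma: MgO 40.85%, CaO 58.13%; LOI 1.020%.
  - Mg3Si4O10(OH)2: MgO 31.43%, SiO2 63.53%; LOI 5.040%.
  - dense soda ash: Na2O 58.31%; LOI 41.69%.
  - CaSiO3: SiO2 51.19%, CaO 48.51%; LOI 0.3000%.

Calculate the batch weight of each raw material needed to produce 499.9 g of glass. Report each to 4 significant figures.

Batch per 499.9 g glass:
  Na-feldspar: 91.69 g
  doloma: 175.0 g
  Mg3Si4O10(OH)2: 99.91 g
  dense soda ash: 56.62 g
  CaSiO3: 108.7 g
Total batch = 531.9 g; LOI loss = 31.93 g; yield = 94.00%

The whole derivation carries exact precision all the way through — working values are shown, rounded to four significant figures, when written out — a single rounding finalizes every reported number. Derived quantities are computed at exact precision (net glass mass, yield, the five compositions, the totals, LOI) from the batch weights for 499.9 g of glass as quoted within the problem or answer text.
The oxide mass targets at 499.9 g glass:
  MgO: 20.58% × 499.9 = 102.9 g
  Al2O3: 3.615% × 499.9 = 18.07 g
  Na2O: 8.677% × 499.9 = 43.38 g
  SiO2: 36.24% × 499.9 = 181.2 g
  CaO: 30.89% × 499.9 = 154.4 g
Sums-versus-targets review given the weights on record, on the stated basis (every target is met by its sum inside rounding margins):
  MgO: 175.0·0.4085 + 99.91·0.3143 = 102.9 g (target 102.9 g)
  Al2O3: 91.69·0.1971 = 18.07 g (target 18.07 g)
  Na2O: 91.69·0.1130 + 56.62·0.5831 = 43.38 g (target 43.38 g)
  SiO2: 91.69·0.6770 + 99.91·0.6353 + 108.7·0.5119 = 181.2 g (target 181.2 g)
  CaO: 175.0·0.5813 + 108.7·0.4851 = 154.5 g (target 154.4 g)
Mass balance on the glass: total batch − LOI = 500.0 g (targets for the oxides total 499.9 g; stated basis 499.9 g — deltas are rounding alone).
Summing the batch: Σ batch = 531.9 g; Σ batch·LOI gives LOI loss = 31.93 g; glass ÷ batch gives a yield of 94.00%.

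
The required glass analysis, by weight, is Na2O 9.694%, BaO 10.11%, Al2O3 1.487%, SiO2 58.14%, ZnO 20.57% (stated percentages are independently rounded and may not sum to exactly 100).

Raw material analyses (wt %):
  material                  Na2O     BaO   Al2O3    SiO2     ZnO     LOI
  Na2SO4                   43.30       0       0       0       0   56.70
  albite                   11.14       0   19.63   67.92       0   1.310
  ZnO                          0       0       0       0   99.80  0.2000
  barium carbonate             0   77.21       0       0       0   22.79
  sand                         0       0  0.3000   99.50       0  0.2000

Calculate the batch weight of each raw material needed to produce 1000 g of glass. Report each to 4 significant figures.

Batch per 1000 g glass:
  Na2SO4: 206.5 g
  albite: 67.53 g
  ZnO: 206.1 g
  barium carbonate: 130.9 g
  sand: 538.2 g
Total batch = 1149 g; LOI loss = 149.3 g; yield = 87.01%

Working values are shown rounded to 4 significant figures. Full precision is held from start to finish; exactly one rounding goes into each reported figure — all derived quantities are recomputed from the batch weights per 1000 g of glass at full float precision (the five compositions, LOI, the yield, the totals, net glass mass) as quoted within the problem or the answer.
Oxide mass targets, per 1000 g glass:
  Na2O: 9.694% × 1000 = 96.94 g
  BaO: 10.11% × 1000 = 101.1 g
  Al2O3: 1.487% × 1000 = 14.87 g
  SiO2: 58.14% × 1000 = 581.4 g
  ZnO: 20.57% × 1000 = 205.7 g
A balance pass over the oxides, on the weights just shown, on the stated basis (sums match the target masses net of answer rounding effects):
  Na2O: 206.5·0.4330 + 67.53·0.1114 = 96.94 g (target 96.94 g)
  BaO: 130.9·0.7721 = 101.1 g (target 101.1 g)
  Al2O3: 67.53·0.1963 + 538.2·0.003000 = 14.87 g (target 14.87 g)
  SiO2: 67.53·0.6792 + 538.2·0.9950 = 581.4 g (target 581.4 g)
  ZnO: 206.1·0.9980 = 205.7 g (target 205.7 g)
Glass mass check: whole batch net of LOI = 999.9 g (the targets, summed, come to 1000 g; with the basis standing at 1000 g — a pure rounding effect).
Total batch = Σ batch = 1149 g; loss to ignition Σ batch·LOI = 149.3 g; yield, glass over the total, = 87.01%.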